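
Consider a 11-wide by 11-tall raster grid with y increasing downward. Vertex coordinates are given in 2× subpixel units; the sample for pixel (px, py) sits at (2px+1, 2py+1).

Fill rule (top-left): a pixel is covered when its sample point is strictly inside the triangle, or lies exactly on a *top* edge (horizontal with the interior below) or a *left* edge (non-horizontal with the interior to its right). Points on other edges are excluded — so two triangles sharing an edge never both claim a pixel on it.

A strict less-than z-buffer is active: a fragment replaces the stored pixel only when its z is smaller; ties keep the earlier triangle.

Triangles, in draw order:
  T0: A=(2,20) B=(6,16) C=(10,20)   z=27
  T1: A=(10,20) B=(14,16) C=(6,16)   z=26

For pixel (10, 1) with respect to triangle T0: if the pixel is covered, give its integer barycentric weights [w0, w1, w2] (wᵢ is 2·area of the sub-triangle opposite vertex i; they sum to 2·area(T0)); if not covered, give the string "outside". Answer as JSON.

T0:
  2·area = 32
  edge (2, 20)→(6, 16): d=(4,-4) top-left  bias=+0
  edge (6, 16)→(10, 20): d=(4,4) right/bottom  bias=-1
  edge (10, 20)→(2, 20): d=(-8,0) right/bottom  bias=-1
    (10,0)@(21, 1): e=[0,-120,152] → ·  [on edge]
    (9,1)@(19, 3): e=[0,-104,136] → ·  [on edge]
    (8,2)@(17, 5): e=[0,-88,120] → ·  [on edge]
    (7,3)@(15, 7): e=[0,-72,104] → ·  [on edge]
    (6,4)@(13, 9): e=[0,-56,88] → ·  [on edge]
    (0,5)@(1, 11): e=[-40,0,72] → ·  [on edge]
    (5,5)@(11, 11): e=[0,-40,72] → ·  [on edge]
    (1,6)@(3, 13): e=[-24,0,56] → ·  [on edge]
    (4,6)@(9, 13): e=[0,-24,56] → ·  [on edge]
    (2,7)@(5, 15): e=[-8,0,40] → ·  [on edge]
    (3,7)@(7, 15): e=[0,-8,40] → ·  [on edge]
    (2,8)@(5, 17): e=[0,8,24] → #  [on edge]
    (3,8)@(7, 17): e=[8,0,24] → ·  [on edge]
    (1,9)@(3, 19): e=[0,24,8] → #  [on edge]
    (4,9)@(9, 19): e=[24,0,8] → ·  [on edge]
    (0,10)@(1, 21): e=[0,40,-8] → ·  [on edge]
    (5,10)@(11, 21): e=[40,0,-8] → ·  [on edge]
  covered (4 px):
    · · · · · · · · · · ·
    · · · · · · · · · · ·
    · · · · · · · · · · ·
    · · · · · · · · · · ·
    · · · · · · · · · · ·
    · · · · · · · · · · ·
    · · · · · · · · · · ·
    · · · · · · · · · · ·
    · · # · · · · · · · ·
    · # # # · · · · · · ·
    · · · · · · · · · · ·
T1:
  2·area = 32  (B↔C swapped to make it positive)
  edge (10, 20)→(6, 16): d=(-4,-4) top-left  bias=+0
  edge (6, 16)→(14, 16): d=(8,0) top-left  bias=+0
  edge (14, 16)→(10, 20): d=(-4,4) right/bottom  bias=-1
    (10,4)@(21, 9): e=[88,-56,0] → ·  [on edge]
    (0,5)@(1, 11): e=[0,-40,72] → ·  [on edge]
    (9,5)@(19, 11): e=[72,-40,0] → ·  [on edge]
    (1,6)@(3, 13): e=[0,-24,56] → ·  [on edge]
    (8,6)@(17, 13): e=[56,-24,0] → ·  [on edge]
    (2,7)@(5, 15): e=[0,-8,40] → ·  [on edge]
    (7,7)@(15, 15): e=[40,-8,0] → ·  [on edge]
    (3,8)@(7, 17): e=[0,8,24] → #  [on edge]
    (4,8)@(9, 17): e=[8,8,16] → #
    (5,8)@(11, 17): e=[16,8,8] → #
    (6,8)@(13, 17): e=[24,8,0] → ·  [on edge]
    (3,9)@(7, 19): e=[-8,24,16] → ·
    (4,9)@(9, 19): e=[0,24,8] → #  [on edge]
    (5,9)@(11, 19): e=[8,24,0] → ·  [on edge]
    (4,10)@(9, 21): e=[-8,40,0] → ·  [on edge]
    (5,10)@(11, 21): e=[0,40,-8] → ·  [on edge]
  covered (4 px):
    · · · · · · · · · · ·
    · · · · · · · · · · ·
    · · · · · · · · · · ·
    · · · · · · · · · · ·
    · · · · · · · · · · ·
    · · · · · · · · · · ·
    · · · · · · · · · · ·
    · · · · · · · · · · ·
    · · · # # # · · · · ·
    · · · · # · · · · · ·
    · · · · · · · · · · ·

Result: "outside"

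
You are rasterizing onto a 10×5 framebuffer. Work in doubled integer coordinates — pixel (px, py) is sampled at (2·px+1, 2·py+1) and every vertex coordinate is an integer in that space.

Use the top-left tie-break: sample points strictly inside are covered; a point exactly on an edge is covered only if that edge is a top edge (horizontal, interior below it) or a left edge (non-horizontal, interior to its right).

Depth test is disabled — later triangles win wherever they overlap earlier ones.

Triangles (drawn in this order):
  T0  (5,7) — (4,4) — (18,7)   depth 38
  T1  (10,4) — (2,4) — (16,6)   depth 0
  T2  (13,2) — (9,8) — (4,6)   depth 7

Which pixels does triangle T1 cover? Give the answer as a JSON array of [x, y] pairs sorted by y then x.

T0:
  2·area = 39
  edge (5, 7)→(4, 4): d=(-1,-3) top-left  bias=+0
  edge (4, 4)→(18, 7): d=(14,3) right/bottom  bias=-1
  edge (18, 7)→(5, 7): d=(-13,0) right/bottom  bias=-1
    (1,0)@(3, 1): e=[0,-39,78] → ·  [on edge]
    (2,2)@(5, 5): e=[2,11,26] → #
    (3,2)@(7, 5): e=[8,5,26] → #
    (4,2)@(9, 5): e=[14,-1,26] → ·
    (0,3)@(1, 7): e=[-12,51,0] → ·  [on edge]
    (1,3)@(3, 7): e=[-6,45,0] → ·  [on edge]
    (2,3)@(5, 7): e=[0,39,0] → ·  [on edge]
    (3,3)@(7, 7): e=[6,33,0] → ·  [on edge]
    (4,3)@(9, 7): e=[12,27,0] → ·  [on edge]
    (5,3)@(11, 7): e=[18,21,0] → ·  [on edge]
    (6,3)@(13, 7): e=[24,15,0] → ·  [on edge]
    (7,3)@(15, 7): e=[30,9,0] → ·  [on edge]
    (8,3)@(17, 7): e=[36,3,0] → ·  [on edge]
    (9,3)@(19, 7): e=[42,-3,0] → ·  [on edge]
  covered (2 px):
    · · · · · · · · · ·
    · · · · · · · · · ·
    · · # # · · · · · ·
    · · · · · · · · · ·
    · · · · · · · · · ·
T1:
  2·area = 16  (B↔C swapped to make it positive)
  edge (10, 4)→(16, 6): d=(6,2) right/bottom  bias=-1
  edge (16, 6)→(2, 4): d=(-14,-2) top-left  bias=+0
  edge (2, 4)→(10, 4): d=(8,0) top-left  bias=+0
    (0,0)@(1, 1): e=[0,40,-24] → ·  [on edge]
    (3,1)@(7, 3): e=[0,24,-8] → ·  [on edge]
    (4,2)@(9, 5): e=[8,0,8] → #  [on edge]
    (5,2)@(11, 5): e=[4,4,8] → #
    (6,2)@(13, 5): e=[0,8,8] → ·  [on edge]
    (4,3)@(9, 7): e=[20,-28,24] → ·
    (5,3)@(11, 7): e=[16,-24,24] → ·
    (9,3)@(19, 7): e=[0,-8,24] → ·  [on edge]
  covered (2 px):
    · · · · · · · · · ·
    · · · · · · · · · ·
    · · · · # # · · · ·
    · · · · · · · · · ·
    · · · · · · · · · ·
T2:
  2·area = 38
  edge (13, 2)→(9, 8): d=(-4,6) right/bottom  bias=-1
  edge (9, 8)→(4, 6): d=(-5,-2) top-left  bias=+0
  edge (4, 6)→(13, 2): d=(9,-4) top-left  bias=+0
    (5,1)@(11, 3): e=[8,29,1] → #
    (6,1)@(13, 3): e=[-4,33,9] → ·
    (3,2)@(7, 5): e=[24,11,3] → #
    (4,2)@(9, 5): e=[12,15,11] → #
    (5,2)@(11, 5): e=[0,19,19] → ·  [on edge]
    (3,3)@(7, 7): e=[16,1,21] → #
    (5,3)@(11, 7): e=[-8,9,37] → ·
    (3,4)@(7, 9): e=[8,-9,39] → ·
    (4,4)@(9, 9): e=[-4,-5,47] → ·
  covered (5 px):
    · · · · · · · · · ·
    · · · · · # · · · ·
    · · · # # · · · · ·
    · · · # # · · · · ·
    · · · · · · · · · ·

Final: [[4,2],[5,2]]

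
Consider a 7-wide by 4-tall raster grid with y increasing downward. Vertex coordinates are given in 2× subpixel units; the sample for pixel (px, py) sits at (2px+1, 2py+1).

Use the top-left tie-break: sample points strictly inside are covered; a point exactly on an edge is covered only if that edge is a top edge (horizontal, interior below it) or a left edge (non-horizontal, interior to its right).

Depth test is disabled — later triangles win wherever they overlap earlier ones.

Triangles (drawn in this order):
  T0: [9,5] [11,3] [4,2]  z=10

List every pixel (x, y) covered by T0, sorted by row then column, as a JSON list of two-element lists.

T0:
  2·area = 16  (B↔C swapped to make it positive)
  edge (9, 5)→(4, 2): d=(-5,-3) top-left  bias=+0
  edge (4, 2)→(11, 3): d=(7,1) right/bottom  bias=-1
  edge (11, 3)→(9, 5): d=(-2,2) right/bottom  bias=-1
    (6,0)@(13, 1): e=[32,-16,0] → ·  [on edge]
    (3,1)@(7, 3): e=[4,4,8] → █
    (4,1)@(9, 3): e=[10,2,4] → █
    (5,1)@(11, 3): e=[16,0,0] → ·  [on edge]
    (3,2)@(7, 5): e=[-6,18,4] → ·
    (4,2)@(9, 5): e=[0,16,0] → ·  [on edge]
    (3,3)@(7, 7): e=[-16,32,0] → ·  [on edge]
  covered (2 px):
    · · · · · · ·
    · · · █ █ · ·
    · · · · · · ·
    · · · · · · ·

Answer: [[3,1],[4,1]]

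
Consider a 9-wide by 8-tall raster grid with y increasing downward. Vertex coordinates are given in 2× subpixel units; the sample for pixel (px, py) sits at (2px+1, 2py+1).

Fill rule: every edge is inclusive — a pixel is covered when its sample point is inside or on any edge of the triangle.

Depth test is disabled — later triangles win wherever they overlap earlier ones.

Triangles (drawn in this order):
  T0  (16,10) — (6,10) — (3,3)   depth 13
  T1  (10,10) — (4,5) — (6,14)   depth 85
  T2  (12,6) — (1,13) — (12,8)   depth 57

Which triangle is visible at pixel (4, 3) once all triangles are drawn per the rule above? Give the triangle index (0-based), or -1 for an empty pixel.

T0:
  2·area = 70
  edge (16, 10)→(6, 10): d=(-10,0) inclusive
  edge (6, 10)→(3, 3): d=(-3,-7) inclusive
  edge (3, 3)→(16, 10): d=(13,7) inclusive
    (1,1)@(3, 3): e=[70,0,0] → #  [on edge]
    (2,1)@(5, 3): e=[70,14,-14] → ·
    (1,2)@(3, 5): e=[50,-6,26] → ·
    (2,2)@(5, 5): e=[50,8,12] → #
    (3,2)@(7, 5): e=[50,22,-2] → ·
    (2,3)@(5, 7): e=[30,2,38] → #
    (3,3)@(7, 7): e=[30,16,24] → #
    (4,3)@(9, 7): e=[30,30,10] → #
    (5,3)@(11, 7): e=[30,44,-4] → ·
    (2,4)@(5, 9): e=[10,-4,64] → ·
    (3,4)@(7, 9): e=[10,10,50] → #
    (5,4)@(11, 9): e=[10,38,22] → #
  covered (9 px):
    · · · · · · · · ·
    · # · · · · · · ·
    · · # · · · · · ·
    · · # # # · · · ·
    · · · # # # # · ·
    · · · · · · · · ·
    · · · · · · · · ·
    · · · · · · · · ·
T1:
  2·area = 44  (B↔C swapped to make it positive)
  edge (10, 10)→(6, 14): d=(-4,4) inclusive
  edge (6, 14)→(4, 5): d=(-2,-9) inclusive
  edge (4, 5)→(10, 10): d=(6,5) inclusive
    (8,1)@(17, 3): e=[0,121,-77] → ·  [on edge]
    (7,2)@(15, 5): e=[0,99,-55] → ·  [on edge]
    (2,3)@(5, 7): e=[32,5,7] → #
    (3,3)@(7, 7): e=[24,23,-3] → ·
    (6,3)@(13, 7): e=[0,77,-33] → ·  [on edge]
    (2,4)@(5, 9): e=[24,1,19] → #
    (3,4)@(7, 9): e=[16,19,9] → #
    (4,4)@(9, 9): e=[8,37,-1] → ·
    (5,4)@(11, 9): e=[0,55,-11] → ·  [on edge]
    (2,5)@(5, 11): e=[16,-3,31] → ·
    (3,5)@(7, 11): e=[8,15,21] → #
    (4,5)@(9, 11): e=[0,33,11] → #  [on edge]
    (3,6)@(7, 13): e=[0,11,33] → #  [on edge]
    (2,7)@(5, 15): e=[0,-11,55] → ·  [on edge]
  covered (6 px):
    · · · · · · · · ·
    · · · · · · · · ·
    · · · · · · · · ·
    · · # · · · · · ·
    · · # # · · · · ·
    · · · # # · · · ·
    · · · # · · · · ·
    · · · · · · · · ·
T2:
  2·area = 22  (B↔C swapped to make it positive)
  edge (12, 6)→(12, 8): d=(0,2) inclusive
  edge (12, 8)→(1, 13): d=(-11,5) inclusive
  edge (1, 13)→(12, 6): d=(11,-7) inclusive
    (5,3)@(11, 7): e=[2,16,4] → #
    (6,3)@(13, 7): e=[-2,6,18] → ·
    (4,4)@(9, 9): e=[6,4,12] → #
    (5,4)@(11, 9): e=[2,-6,26] → ·
    (2,5)@(5, 11): e=[14,2,6] → #
    (3,5)@(7, 11): e=[10,-8,20] → ·
    (4,5)@(9, 11): e=[6,-18,34] → ·
    (0,6)@(1, 13): e=[22,0,0] → #  [on edge]
    (1,6)@(3, 13): e=[18,-10,14] → ·
    (2,6)@(5, 13): e=[14,-20,28] → ·
    (0,7)@(1, 15): e=[22,-22,22] → ·
  covered (4 px):
    · · · · · · · · ·
    · · · · · · · · ·
    · · · · · · · · ·
    · · · · · # · · ·
    · · · · # · · · ·
    · · # · · · · · ·
    # · · · · · · · ·
    · · · · · · · · ·

Z-buffer (winner per pixel, '.' = empty):
  . . . . . . . . .
  . 0 . . . . . . .
  . . 0 . . . . . .
  . . 1 0 0 2 . . .
  . . 1 1 2 0 0 . .
  . . 2 1 1 . . . .
  2 . . 1 . . . . .
  . . . . . . . . .

Result: 0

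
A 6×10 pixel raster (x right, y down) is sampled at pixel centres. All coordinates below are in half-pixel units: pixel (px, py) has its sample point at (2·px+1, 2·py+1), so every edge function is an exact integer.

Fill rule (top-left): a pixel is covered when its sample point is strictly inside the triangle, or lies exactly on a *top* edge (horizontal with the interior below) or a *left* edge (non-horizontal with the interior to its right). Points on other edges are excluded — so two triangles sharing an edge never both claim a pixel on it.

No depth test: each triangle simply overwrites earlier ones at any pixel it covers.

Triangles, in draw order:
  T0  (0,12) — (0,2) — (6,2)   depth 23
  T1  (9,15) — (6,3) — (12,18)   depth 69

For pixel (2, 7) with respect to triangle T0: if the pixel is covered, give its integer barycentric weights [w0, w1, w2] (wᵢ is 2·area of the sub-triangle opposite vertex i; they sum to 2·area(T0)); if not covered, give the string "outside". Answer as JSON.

T0:
  2·area = 60
  edge (0, 12)→(0, 2): d=(0,-10) top-left  bias=+0
  edge (0, 2)→(6, 2): d=(6,0) top-left  bias=+0
  edge (6, 2)→(0, 12): d=(-6,10) right/bottom  bias=-1
    (0,1)@(1, 3): e=[10,6,44] → X
    (1,1)@(3, 3): e=[30,6,24] → X
    (2,1)@(5, 3): e=[50,6,4] → X
    (3,1)@(7, 3): e=[70,6,-16] → .
    (0,2)@(1, 5): e=[10,18,32] → X
    (2,2)@(5, 5): e=[50,18,-8] → .
    (0,3)@(1, 7): e=[10,30,20] → X
    (1,3)@(3, 7): e=[30,30,0] → .  [on edge]
    (0,4)@(1, 9): e=[10,42,8] → X
    (1,4)@(3, 9): e=[30,42,-12] → .
    (0,5)@(1, 11): e=[10,54,-4] → .
  covered (7 px):
    . . . . . .
    X X X . . .
    X X . . . .
    X . . . . .
    X . . . . .
    . . . . . .
    . . . . . .
    . . . . . .
    . . . . . .
    . . . . . .
T1:
  2·area = 27
  edge (9, 15)→(6, 3): d=(-3,-12) top-left  bias=+0
  edge (6, 3)→(12, 18): d=(6,15) right/bottom  bias=-1
  edge (12, 18)→(9, 15): d=(-3,-3) top-left  bias=+0
    (0,3)@(1, 7): e=[-72,99,0] → .  [on edge]
    (3,3)@(7, 7): e=[0,9,18] → X  [on edge]
    (4,3)@(9, 7): e=[24,-21,24] → .
    (1,4)@(3, 9): e=[-54,81,0] → .  [on edge]
    (3,4)@(7, 9): e=[-6,21,12] → .
    (2,5)@(5, 11): e=[-36,63,0] → .  [on edge]
    (4,5)@(9, 11): e=[12,3,12] → X
    (5,5)@(11, 11): e=[36,-27,18] → .
    (3,6)@(7, 13): e=[-18,45,0] → .  [on edge]
    (4,6)@(9, 13): e=[6,15,6] → X
    (5,6)@(11, 13): e=[30,-15,12] → .
    (4,7)@(9, 15): e=[0,27,0] → X  [on edge]
    (5,8)@(11, 17): e=[18,9,0] → X  [on edge]
  covered (5 px):
    . . . . . .
    . . . . . .
    . . . . . .
    . . . X . .
    . . . . . .
    . . . . X .
    . . . . X .
    . . . . X .
    . . . . . X
    . . . . . .

Answer: "outside"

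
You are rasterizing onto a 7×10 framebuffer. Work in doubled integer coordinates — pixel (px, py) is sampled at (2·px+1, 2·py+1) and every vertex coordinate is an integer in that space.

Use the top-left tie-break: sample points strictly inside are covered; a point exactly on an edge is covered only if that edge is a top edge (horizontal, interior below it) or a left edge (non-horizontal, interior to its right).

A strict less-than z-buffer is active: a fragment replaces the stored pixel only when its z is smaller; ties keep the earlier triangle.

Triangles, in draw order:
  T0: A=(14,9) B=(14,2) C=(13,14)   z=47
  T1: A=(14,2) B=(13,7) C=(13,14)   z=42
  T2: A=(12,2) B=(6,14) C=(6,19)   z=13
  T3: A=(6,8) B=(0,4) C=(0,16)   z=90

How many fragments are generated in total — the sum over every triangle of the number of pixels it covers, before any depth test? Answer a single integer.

T0:
  2·area = 7  (B↔C swapped to make it positive)
  edge (14, 9)→(13, 14): d=(-1,5) right/bottom  bias=-1
  edge (13, 14)→(14, 2): d=(1,-12) top-left  bias=+0
  edge (14, 2)→(14, 9): d=(0,7) right/bottom  bias=-1
  covered (0 px):
    . . . . . . .
    . . . . . . .
    . . . . . . .
    . . . . . . .
    . . . . . . .
    . . . . . . .
    . . . . . . .
    . . . . . . .
    . . . . . . .
    . . . . . . .
T1:
  2·area = 7  (B↔C swapped to make it positive)
  edge (14, 2)→(13, 14): d=(-1,12) right/bottom  bias=-1
  edge (13, 14)→(13, 7): d=(0,-7) top-left  bias=+0
  edge (13, 7)→(14, 2): d=(1,-5) top-left  bias=+0
    (6,0)@(13, 1): e=[13,0,-6] → .  [on edge]
    (6,1)@(13, 3): e=[11,0,-4] → .  [on edge]
    (6,2)@(13, 5): e=[9,0,-2] → .  [on edge]
    (6,3)@(13, 7): e=[7,0,0] → X  [on edge]
    (6,4)@(13, 9): e=[5,0,2] → X  [on edge]
    (6,5)@(13, 11): e=[3,0,4] → X  [on edge]
    (6,6)@(13, 13): e=[1,0,6] → X  [on edge]
    (6,7)@(13, 15): e=[-1,0,8] → .  [on edge]
    (5,8)@(11, 17): e=[21,-14,0] → .  [on edge]
    (6,8)@(13, 17): e=[-3,0,10] → .  [on edge]
    (6,9)@(13, 19): e=[-5,0,12] → .  [on edge]
  covered (4 px):
    . . . . . . .
    . . . . . . .
    . . . . . . .
    . . . . . . X
    . . . . . . X
    . . . . . . X
    . . . . . . X
    . . . . . . .
    . . . . . . .
    . . . . . . .
T2:
  2·area = 30  (B↔C swapped to make it positive)
  edge (12, 2)→(6, 19): d=(-6,17) right/bottom  bias=-1
  edge (6, 19)→(6, 14): d=(0,-5) top-left  bias=+0
  edge (6, 14)→(12, 2): d=(6,-12) top-left  bias=+0
    (4,4)@(9, 9): e=[9,15,6] → X
    (5,4)@(11, 9): e=[-25,25,30] → .
    (4,5)@(9, 11): e=[-3,15,18] → .
    (3,6)@(7, 13): e=[19,5,6] → X
    (4,6)@(9, 13): e=[-15,15,30] → .
    (3,7)@(7, 15): e=[7,5,18] → X
    (4,7)@(9, 15): e=[-27,15,42] → .
    (3,8)@(7, 17): e=[-5,5,30] → .
  covered (3 px):
    . . . . . . .
    . . . . . . .
    . . . . . . .
    . . . . . . .
    . . . . X . .
    . . . . . . .
    . . . X . . .
    . . . X . . .
    . . . . . . .
    . . . . . . .
T3:
  2·area = 72  (B↔C swapped to make it positive)
  edge (6, 8)→(0, 16): d=(-6,8) right/bottom  bias=-1
  edge (0, 16)→(0, 4): d=(0,-12) top-left  bias=+0
  edge (0, 4)→(6, 8): d=(6,4) right/bottom  bias=-1
    (0,2)@(1, 5): e=[58,12,2] → X
    (1,2)@(3, 5): e=[42,36,-6] → .
    (0,3)@(1, 7): e=[46,12,14] → X
    (1,3)@(3, 7): e=[30,36,6] → X
    (2,3)@(5, 7): e=[14,60,-2] → .
    (0,4)@(1, 9): e=[34,12,26] → X
    (2,4)@(5, 9): e=[2,60,10] → X
    (3,4)@(7, 9): e=[-14,84,2] → .
    (0,5)@(1, 11): e=[22,12,38] → X
    (2,5)@(5, 11): e=[-10,60,22] → .
    (0,6)@(1, 13): e=[10,12,50] → X
    (1,6)@(3, 13): e=[-6,36,42] → .
  covered (9 px):
    . . . . . . .
    . . . . . . .
    X . . . . . .
    X X . . . . .
    X X X . . . .
    X X . . . . .
    X . . . . . .
    . . . . . . .
    . . . . . . .
    . . . . . . .

Answer: 16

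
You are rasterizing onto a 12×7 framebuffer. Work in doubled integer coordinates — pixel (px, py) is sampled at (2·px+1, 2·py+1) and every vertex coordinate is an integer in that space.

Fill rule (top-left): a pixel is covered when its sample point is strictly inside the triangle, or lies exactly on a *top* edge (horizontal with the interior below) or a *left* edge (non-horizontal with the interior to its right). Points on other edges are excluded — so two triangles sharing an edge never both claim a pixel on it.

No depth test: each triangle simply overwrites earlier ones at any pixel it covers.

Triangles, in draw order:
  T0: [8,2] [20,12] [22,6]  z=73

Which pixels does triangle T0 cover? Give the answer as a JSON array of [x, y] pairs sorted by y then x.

T0:
  2·area = 92  (B↔C swapped to make it positive)
  edge (8, 2)→(22, 6): d=(14,4) right/bottom  bias=-1
  edge (22, 6)→(20, 12): d=(-2,6) right/bottom  bias=-1
  edge (20, 12)→(8, 2): d=(-12,-10) top-left  bias=+0
    (5,1)@(11, 3): e=[2,72,18] → X
    (6,1)@(13, 3): e=[-6,60,38] → .
    (11,1)@(23, 3): e=[-46,0,138] → .  [on edge]
    (5,2)@(11, 5): e=[30,68,-6] → .
    (6,2)@(13, 5): e=[22,56,14] → X
    (7,2)@(15, 5): e=[14,44,34] → X
    (8,2)@(17, 5): e=[6,32,54] → X
    (9,2)@(19, 5): e=[-2,20,74] → .
    (6,3)@(13, 7): e=[50,52,-10] → .
    (7,3)@(15, 7): e=[42,40,10] → X
    (9,3)@(19, 7): e=[26,16,50] → X
    (10,3)@(21, 7): e=[18,4,70] → X
    (10,4)@(21, 9): e=[46,0,46] → .  [on edge]
  covered (11 px):
    . . . . . . . . . . . .
    . . . . . X . . . . . .
    . . . . . . X X X . . .
    . . . . . . . X X X X .
    . . . . . . . . X X . .
    . . . . . . . . . X . .
    . . . . . . . . . . . .

Final: [[5,1],[6,2],[7,2],[8,2],[7,3],[8,3],[9,3],[10,3],[8,4],[9,4],[9,5]]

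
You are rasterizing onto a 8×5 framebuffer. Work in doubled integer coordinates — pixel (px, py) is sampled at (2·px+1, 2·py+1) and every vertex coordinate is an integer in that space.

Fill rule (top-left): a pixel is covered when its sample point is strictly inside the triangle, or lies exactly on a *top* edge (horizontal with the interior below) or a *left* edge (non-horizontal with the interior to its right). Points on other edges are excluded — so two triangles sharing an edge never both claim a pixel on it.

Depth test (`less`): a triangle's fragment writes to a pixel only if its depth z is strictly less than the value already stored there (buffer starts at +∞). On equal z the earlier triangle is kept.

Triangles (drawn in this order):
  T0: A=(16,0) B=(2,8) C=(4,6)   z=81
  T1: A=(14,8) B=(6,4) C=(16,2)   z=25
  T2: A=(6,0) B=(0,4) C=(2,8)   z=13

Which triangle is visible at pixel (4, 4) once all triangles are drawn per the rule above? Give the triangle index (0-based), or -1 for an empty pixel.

T0:
  2·area = 12
  edge (16, 0)→(2, 8): d=(-14,8) right/bottom  bias=-1
  edge (2, 8)→(4, 6): d=(2,-2) top-left  bias=+0
  edge (4, 6)→(16, 0): d=(12,-6) top-left  bias=+0
    (4,0)@(9, 1): e=[42,0,-30] → ·  [on edge]
    (3,1)@(7, 3): e=[30,0,-18] → ·  [on edge]
    (2,2)@(5, 5): e=[18,0,-6] → ·  [on edge]
    (3,2)@(7, 5): e=[2,4,6] → █
    (4,2)@(9, 5): e=[-14,8,18] → ·
    (1,3)@(3, 7): e=[6,0,6] → █  [on edge]
    (2,3)@(5, 7): e=[-10,4,18] → ·
    (3,3)@(7, 7): e=[-26,8,30] → ·
    (0,4)@(1, 9): e=[-6,0,18] → ·  [on edge]
    (1,4)@(3, 9): e=[-22,4,30] → ·
  covered (2 px):
    · · · · · · · ·
    · · · · · · · ·
    · · · █ · · · ·
    · █ · · · · · ·
    · · · · · · · ·
T1:
  2·area = 56
  edge (14, 8)→(6, 4): d=(-8,-4) top-left  bias=+0
  edge (6, 4)→(16, 2): d=(10,-2) top-left  bias=+0
  edge (16, 2)→(14, 8): d=(-2,6) right/bottom  bias=-1
    (5,1)@(11, 3): e=[28,0,28] → █  [on edge]
    (6,1)@(13, 3): e=[36,4,16] → █
    (7,1)@(15, 3): e=[44,8,4] → █
    (0,2)@(1, 5): e=[-28,0,84] → ·  [on edge]
    (4,2)@(9, 5): e=[4,16,36] → █
    (7,2)@(15, 5): e=[28,28,0] → ·  [on edge]
    (4,3)@(9, 7): e=[-12,36,32] → ·
    (5,3)@(11, 7): e=[-4,40,20] → ·
    (6,3)@(13, 7): e=[4,44,8] → █
    (7,3)@(15, 7): e=[12,48,-4] → ·
    (6,4)@(13, 9): e=[-12,64,4] → ·
  covered (7 px):
    · · · · · · · ·
    · · · · · █ █ █
    · · · · █ █ █ ·
    · · · · · · █ ·
    · · · · · · · ·
T2:
  2·area = 32  (B↔C swapped to make it positive)
  edge (6, 0)→(2, 8): d=(-4,8) right/bottom  bias=-1
  edge (2, 8)→(0, 4): d=(-2,-4) top-left  bias=+0
  edge (0, 4)→(6, 0): d=(6,-4) top-left  bias=+0
    (2,0)@(5, 1): e=[4,26,2] → █
    (3,0)@(7, 1): e=[-12,34,10] → ·
    (1,1)@(3, 3): e=[12,14,6] → █
    (2,1)@(5, 3): e=[-4,22,14] → ·
    (0,2)@(1, 5): e=[20,2,10] → █
    (2,2)@(5, 5): e=[-12,18,26] → ·
    (0,3)@(1, 7): e=[12,-2,22] → ·
    (1,3)@(3, 7): e=[-4,6,30] → ·
  covered (4 px):
    · · █ · · · · ·
    · █ · · · · · ·
    █ █ · · · · · ·
    · · · · · · · ·
    · · · · · · · ·

Z-buffer (winner per pixel, '.' = empty):
  . . 2 . . . . .
  . 2 . . . 1 1 1
  2 2 . 0 1 1 1 .
  . 0 . . . . 1 .
  . . . . . . . .

Final: -1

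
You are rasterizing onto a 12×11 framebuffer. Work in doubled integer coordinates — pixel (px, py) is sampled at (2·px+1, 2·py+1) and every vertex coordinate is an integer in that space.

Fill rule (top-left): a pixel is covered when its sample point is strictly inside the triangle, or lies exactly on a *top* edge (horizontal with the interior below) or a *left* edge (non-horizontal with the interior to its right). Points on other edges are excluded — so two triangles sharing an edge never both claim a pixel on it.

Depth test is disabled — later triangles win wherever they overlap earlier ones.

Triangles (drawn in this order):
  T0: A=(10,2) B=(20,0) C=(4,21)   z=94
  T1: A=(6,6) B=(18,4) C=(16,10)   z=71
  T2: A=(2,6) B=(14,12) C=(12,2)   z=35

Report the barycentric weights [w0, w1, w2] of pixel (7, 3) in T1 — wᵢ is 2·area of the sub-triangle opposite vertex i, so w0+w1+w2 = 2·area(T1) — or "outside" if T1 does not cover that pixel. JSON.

T0:
  2·area = 178
  edge (10, 2)→(20, 0): d=(10,-2) top-left  bias=+0
  edge (20, 0)→(4, 21): d=(-16,21) right/bottom  bias=-1
  edge (4, 21)→(10, 2): d=(6,-19) top-left  bias=+0
    (7,0)@(15, 1): e=[0,89,89] → #  [on edge]
    (8,0)@(17, 1): e=[4,47,127] → #
    (9,0)@(19, 1): e=[8,5,165] → #
    (10,0)@(21, 1): e=[12,-37,203] → ·
    (2,1)@(5, 3): e=[0,267,-89] → ·  [on edge]
    (5,1)@(11, 3): e=[12,141,25] → #
    (6,1)@(13, 3): e=[16,99,63] → #
    (9,1)@(19, 3): e=[28,-27,177] → ·
    (5,2)@(11, 5): e=[32,109,37] → #
    (8,2)@(17, 5): e=[44,-17,151] → ·
    (4,3)@(9, 7): e=[48,119,11] → #
    (7,3)@(15, 7): e=[60,-7,125] → ·
  covered (23 px):
    · · · · · · · # # # · ·
    · · · · · # # # # · · ·
    · · · · · # # # · · · ·
    · · · · # # # · · · · ·
    · · · · # # # · · · · ·
    · · · · # # · · · · · ·
    · · · # # · · · · · · ·
    · · · # · · · · · · · ·
    · · · # · · · · · · · ·
    · · # · · · · · · · · ·
    · · · · · · · · · · · ·
T1:
  2·area = 68
  edge (6, 6)→(18, 4): d=(12,-2) top-left  bias=+0
  edge (18, 4)→(16, 10): d=(-2,6) right/bottom  bias=-1
  edge (16, 10)→(6, 6): d=(-10,-4) top-left  bias=+0
    (9,0)@(19, 1): e=[-34,0,102] → ·  [on edge]
    (6,2)@(13, 5): e=[2,28,38] → #
    (7,2)@(15, 5): e=[6,16,46] → #
    (8,2)@(17, 5): e=[10,4,54] → #
    (9,2)@(19, 5): e=[14,-8,62] → ·
    (4,3)@(9, 7): e=[18,48,2] → #
    (5,3)@(11, 7): e=[22,36,10] → #
    (8,3)@(17, 7): e=[34,0,34] → ·  [on edge]
    (4,4)@(9, 9): e=[42,44,-18] → ·
    (5,4)@(11, 9): e=[46,32,-10] → ·
    (6,4)@(13, 9): e=[50,20,-2] → ·
    (7,4)@(15, 9): e=[54,8,6] → #
    (7,6)@(15, 13): e=[102,0,-34] → ·  [on edge]
    (6,9)@(13, 19): e=[170,0,-102] → ·  [on edge]
  covered (8 px):
    · · · · · · · · · · · ·
    · · · · · · · · · · · ·
    · · · · · · # # # · · ·
    · · · · # # # # · · · ·
    · · · · · · · # · · · ·
    · · · · · · · · · · · ·
    · · · · · · · · · · · ·
    · · · · · · · · · · · ·
    · · · · · · · · · · · ·
    · · · · · · · · · · · ·
    · · · · · · · · · · · ·
T2:
  2·area = 108  (B↔C swapped to make it positive)
  edge (2, 6)→(12, 2): d=(10,-4) top-left  bias=+0
  edge (12, 2)→(14, 12): d=(2,10) right/bottom  bias=-1
  edge (14, 12)→(2, 6): d=(-12,-6) top-left  bias=+0
    (5,1)@(11, 3): e=[6,12,90] → #
    (6,1)@(13, 3): e=[14,-8,102] → ·
    (2,2)@(5, 5): e=[2,76,30] → #
    (3,2)@(7, 5): e=[10,56,42] → #
    (4,2)@(9, 5): e=[18,36,54] → #
    (6,2)@(13, 5): e=[34,-4,78] → ·
    (2,3)@(5, 7): e=[22,80,6] → #
    (6,3)@(13, 7): e=[54,0,54] → ·  [on edge]
    (2,4)@(5, 9): e=[42,84,-18] → ·
    (3,4)@(7, 9): e=[50,64,-6] → ·
    (4,4)@(9, 9): e=[58,44,6] → #
    (6,4)@(13, 9): e=[74,4,30] → #
    (7,8)@(15, 17): e=[162,0,-54] → ·  [on edge]
  covered (13 px):
    · · · · · · · · · · · ·
    · · · · · # · · · · · ·
    · · # # # # · · · · · ·
    · · # # # # · · · · · ·
    · · · · # # # · · · · ·
    · · · · · · # · · · · ·
    · · · · · · · · · · · ·
    · · · · · · · · · · · ·
    · · · · · · · · · · · ·
    · · · · · · · · · · · ·
    · · · · · · · · · · · ·

Final: [12,26,30]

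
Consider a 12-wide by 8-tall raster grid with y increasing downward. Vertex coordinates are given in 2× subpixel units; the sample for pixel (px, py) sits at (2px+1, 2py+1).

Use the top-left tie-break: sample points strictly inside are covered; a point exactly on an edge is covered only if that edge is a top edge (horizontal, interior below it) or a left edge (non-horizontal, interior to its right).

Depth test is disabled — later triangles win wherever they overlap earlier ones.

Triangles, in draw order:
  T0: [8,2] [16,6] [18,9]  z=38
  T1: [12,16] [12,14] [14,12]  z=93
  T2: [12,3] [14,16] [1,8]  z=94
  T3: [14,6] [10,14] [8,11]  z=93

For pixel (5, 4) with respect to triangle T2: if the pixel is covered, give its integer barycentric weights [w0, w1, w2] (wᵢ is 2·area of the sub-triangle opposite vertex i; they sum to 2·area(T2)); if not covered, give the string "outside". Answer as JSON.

T0:
  2·area = 16
  edge (8, 2)→(16, 6): d=(8,4) right/bottom  bias=-1
  edge (16, 6)→(18, 9): d=(2,3) right/bottom  bias=-1
  edge (18, 9)→(8, 2): d=(-10,-7) top-left  bias=+0
    (6,2)@(13, 5): e=[4,7,5] → #
    (7,2)@(15, 5): e=[-4,1,19] → ·
    (6,3)@(13, 7): e=[20,11,-15] → ·
  covered (1 px):
    · · · · · · · · · · · ·
    · · · · · · · · · · · ·
    · · · · · · # · · · · ·
    · · · · · · · · · · · ·
    · · · · · · · · · · · ·
    · · · · · · · · · · · ·
    · · · · · · · · · · · ·
    · · · · · · · · · · · ·
T1:
  2·area = 4
  edge (12, 16)→(12, 14): d=(0,-2) top-left  bias=+0
  edge (12, 14)→(14, 12): d=(2,-2) top-left  bias=+0
  edge (14, 12)→(12, 16): d=(-2,4) right/bottom  bias=-1
    (11,1)@(23, 3): e=[22,0,-18] → ·  [on edge]
    (10,2)@(21, 5): e=[18,0,-14] → ·  [on edge]
    (9,3)@(19, 7): e=[14,0,-10] → ·  [on edge]
    (8,4)@(17, 9): e=[10,0,-6] → ·  [on edge]
    (7,5)@(15, 11): e=[6,0,-2] → ·  [on edge]
    (6,6)@(13, 13): e=[2,0,2] → #  [on edge]
    (7,6)@(15, 13): e=[6,4,-6] → ·
    (5,7)@(11, 15): e=[-2,0,6] → ·  [on edge]
    (6,7)@(13, 15): e=[2,4,-2] → ·
  covered (1 px):
    · · · · · · · · · · · ·
    · · · · · · · · · · · ·
    · · · · · · · · · · · ·
    · · · · · · · · · · · ·
    · · · · · · · · · · · ·
    · · · · · · · · · · · ·
    · · · · · · # · · · · ·
    · · · · · · · · · · · ·
T2:
  2·area = 153
  edge (12, 3)→(14, 16): d=(2,13) right/bottom  bias=-1
  edge (14, 16)→(1, 8): d=(-13,-8) top-left  bias=+0
  edge (1, 8)→(12, 3): d=(11,-5) top-left  bias=+0
    (4,2)@(9, 5): e=[43,103,7] → #
    (5,2)@(11, 5): e=[17,119,17] → #
    (6,2)@(13, 5): e=[-9,135,27] → ·
    (2,3)@(5, 7): e=[99,45,9] → #
    (3,3)@(7, 7): e=[73,61,19] → #
    (6,3)@(13, 7): e=[-5,109,49] → ·
    (1,4)@(3, 9): e=[129,3,21] → #
    (6,4)@(13, 9): e=[-1,83,71] → ·
    (1,5)@(3, 11): e=[133,-23,43] → ·
    (2,5)@(5, 11): e=[107,-7,53] → ·
    (3,5)@(7, 11): e=[81,9,63] → #
    (6,5)@(13, 11): e=[3,57,93] → #
  covered (18 px):
    · · · · · · · · · · · ·
    · · · · · · · · · · · ·
    · · · · # # · · · · · ·
    · · # # # # · · · · · ·
    · # # # # # · · · · · ·
    · · · # # # # · · · · ·
    · · · · · # # · · · · ·
    · · · · · · # · · · · ·
T3:
  2·area = 28
  edge (14, 6)→(10, 14): d=(-4,8) right/bottom  bias=-1
  edge (10, 14)→(8, 11): d=(-2,-3) top-left  bias=+0
  edge (8, 11)→(14, 6): d=(6,-5) top-left  bias=+0
    (6,3)@(13, 7): e=[4,23,1] → #
    (7,3)@(15, 7): e=[-12,29,11] → ·
    (5,4)@(11, 9): e=[12,13,3] → #
    (6,4)@(13, 9): e=[-4,19,13] → ·
    (4,5)@(9, 11): e=[20,3,5] → #
    (6,5)@(13, 11): e=[-12,15,25] → ·
    (4,6)@(9, 13): e=[12,-1,17] → ·
    (5,6)@(11, 13): e=[-4,5,27] → ·
  covered (4 px):
    · · · · · · · · · · · ·
    · · · · · · · · · · · ·
    · · · · · · · · · · · ·
    · · · · · · # · · · · ·
    · · · · · # · · · · · ·
    · · · · # # · · · · · ·
    · · · · · · · · · · · ·
    · · · · · · · · · · · ·

Answer: [67,61,25]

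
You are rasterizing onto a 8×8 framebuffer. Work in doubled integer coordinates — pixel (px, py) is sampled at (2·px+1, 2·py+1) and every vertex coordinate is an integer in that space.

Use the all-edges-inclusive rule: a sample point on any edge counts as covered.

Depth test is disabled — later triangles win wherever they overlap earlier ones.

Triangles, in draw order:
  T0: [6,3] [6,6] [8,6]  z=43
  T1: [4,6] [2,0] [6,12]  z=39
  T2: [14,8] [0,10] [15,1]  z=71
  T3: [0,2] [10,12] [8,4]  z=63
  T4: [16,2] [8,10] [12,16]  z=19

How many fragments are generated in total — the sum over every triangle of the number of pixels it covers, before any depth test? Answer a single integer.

T0:
  2·area = 6  (B↔C swapped to make it positive)
  edge (6, 3)→(8, 6): d=(2,3) inclusive
  edge (8, 6)→(6, 6): d=(-2,0) inclusive
  edge (6, 6)→(6, 3): d=(0,-3) inclusive
    (3,2)@(7, 5): e=[1,2,3] → X
    (4,2)@(9, 5): e=[-5,2,9] → .
    (3,3)@(7, 7): e=[5,-2,3] → .
  covered (1 px):
    . . . . . . . .
    . . . . . . . .
    . . . X . . . .
    . . . . . . . .
    . . . . . . . .
    . . . . . . . .
    . . . . . . . .
    . . . . . . . .
T1:
  degenerate (2·area = 0) — covers nothing
T2:
  2·area = 96
  edge (14, 8)→(0, 10): d=(-14,2) inclusive
  edge (0, 10)→(15, 1): d=(15,-9) inclusive
  edge (15, 1)→(14, 8): d=(-1,7) inclusive
    (7,0)@(15, 1): e=[96,0,0] → X  [on edge]
    (6,1)@(13, 3): e=[72,12,12] → X
    (7,1)@(15, 3): e=[68,30,-2] → .
    (4,2)@(9, 5): e=[52,6,38] → X
    (5,2)@(11, 5): e=[48,24,24] → X
    (7,2)@(15, 5): e=[40,60,-4] → .
    (2,3)@(5, 7): e=[32,0,64] → X  [on edge]
    (3,3)@(7, 7): e=[28,18,50] → X
    (7,3)@(15, 7): e=[12,90,-6] → .
    (1,4)@(3, 9): e=[8,12,76] → X
    (3,4)@(7, 9): e=[0,48,48] → X  [on edge]
    (4,4)@(9, 9): e=[-4,66,34] → .
    (6,7)@(13, 15): e=[-96,192,0] → .  [on edge]
  covered (13 px):
    . . . . . . . X
    . . . . . . X .
    . . . . X X X .
    . . X X X X X .
    . X X X . . . .
    . . . . . . . .
    . . . . . . . .
    . . . . . . . .
T3:
  2·area = 60  (B↔C swapped to make it positive)
  edge (0, 2)→(8, 4): d=(8,2) inclusive
  edge (8, 4)→(10, 12): d=(2,8) inclusive
  edge (10, 12)→(0, 2): d=(-10,-10) inclusive
    (0,1)@(1, 3): e=[6,54,0] → X  [on edge]
    (1,1)@(3, 3): e=[2,38,20] → X
    (2,1)@(5, 3): e=[-2,22,40] → .
    (0,2)@(1, 5): e=[22,58,-20] → .
    (1,2)@(3, 5): e=[18,42,0] → X  [on edge]
    (2,2)@(5, 5): e=[14,26,20] → X
    (3,2)@(7, 5): e=[10,10,40] → X
    (4,2)@(9, 5): e=[6,-6,60] → .
    (1,3)@(3, 7): e=[34,46,-20] → .
    (2,3)@(5, 7): e=[30,30,0] → X  [on edge]
    (4,3)@(9, 7): e=[22,-2,40] → .
    (2,4)@(5, 9): e=[46,34,-20] → .
    (3,4)@(7, 9): e=[42,18,0] → X  [on edge]
    (4,5)@(9, 11): e=[54,6,0] → X  [on edge]
    (5,6)@(11, 13): e=[66,-6,0] → .  [on edge]
    (6,7)@(13, 15): e=[78,-18,0] → .  [on edge]
  covered (10 px):
    . . . . . . . .
    X X . . . . . .
    . X X X . . . .
    . . X X . . . .
    . . . X X . . .
    . . . . X . . .
    . . . . . . . .
    . . . . . . . .
T4:
  2·area = 80  (B↔C swapped to make it positive)
  edge (16, 2)→(12, 16): d=(-4,14) inclusive
  edge (12, 16)→(8, 10): d=(-4,-6) inclusive
  edge (8, 10)→(16, 2): d=(8,-8) inclusive
    (7,1)@(15, 3): e=[10,70,0] → X  [on edge]
    (6,2)@(13, 5): e=[30,50,0] → X  [on edge]
    (5,3)@(11, 7): e=[50,30,0] → X  [on edge]
    (7,3)@(15, 7): e=[-6,54,32] → .
    (4,4)@(9, 9): e=[70,10,0] → X  [on edge]
    (7,4)@(15, 9): e=[-14,46,48] → .
    (3,5)@(7, 11): e=[90,-10,0] → .  [on edge]
    (4,5)@(9, 11): e=[62,2,16] → X
    (7,5)@(15, 11): e=[-22,38,64] → .
    (2,6)@(5, 13): e=[110,-30,0] → .  [on edge]
    (4,6)@(9, 13): e=[54,-6,32] → .
    (5,6)@(11, 13): e=[26,6,48] → X
    (1,7)@(3, 15): e=[130,-50,0] → .  [on edge]
  covered (12 px):
    . . . . . . . .
    . . . . . . . X
    . . . . . . X X
    . . . . . X X .
    . . . . X X X .
    . . . . X X X .
    . . . . . X . .
    . . . . . . . .

Result: 36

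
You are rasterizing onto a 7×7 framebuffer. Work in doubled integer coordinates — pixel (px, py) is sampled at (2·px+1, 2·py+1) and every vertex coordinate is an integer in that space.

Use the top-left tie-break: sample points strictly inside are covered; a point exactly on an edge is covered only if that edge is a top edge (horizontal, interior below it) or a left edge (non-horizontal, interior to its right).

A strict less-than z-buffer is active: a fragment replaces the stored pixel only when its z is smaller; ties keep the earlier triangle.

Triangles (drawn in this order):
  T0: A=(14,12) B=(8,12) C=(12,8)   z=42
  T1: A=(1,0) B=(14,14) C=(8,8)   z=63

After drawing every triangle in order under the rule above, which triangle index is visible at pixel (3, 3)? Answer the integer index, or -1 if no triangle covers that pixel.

T0:
  2·area = 24
  edge (14, 12)→(8, 12): d=(-6,0) right/bottom  bias=-1
  edge (8, 12)→(12, 8): d=(4,-4) top-left  bias=+0
  edge (12, 8)→(14, 12): d=(2,4) right/bottom  bias=-1
    (6,3)@(13, 7): e=[30,0,-6] → .  [on edge]
    (5,4)@(11, 9): e=[18,0,6] → X  [on edge]
    (6,4)@(13, 9): e=[18,8,-2] → .
    (4,5)@(9, 11): e=[6,0,18] → X  [on edge]
    (6,5)@(13, 11): e=[6,16,2] → X
    (3,6)@(7, 13): e=[-6,0,30] → .  [on edge]
    (4,6)@(9, 13): e=[-6,8,22] → .
    (5,6)@(11, 13): e=[-6,16,14] → .
    (6,6)@(13, 13): e=[-6,24,6] → .
  covered (4 px):
    . . . . . . .
    . . . . . . .
    . . . . . . .
    . . . . . . .
    . . . . . X .
    . . . . X X X
    . . . . . . .
T1:
  2·area = 6
  edge (1, 0)→(14, 14): d=(13,14) right/bottom  bias=-1
  edge (14, 14)→(8, 8): d=(-6,-6) top-left  bias=+0
  edge (8, 8)→(1, 0): d=(-7,-8) top-left  bias=+0
    (0,0)@(1, 1): e=[13,0,-7] → .  [on edge]
    (1,1)@(3, 3): e=[11,0,-5] → .  [on edge]
    (2,2)@(5, 5): e=[9,0,-3] → .  [on edge]
    (3,3)@(7, 7): e=[7,0,-1] → .  [on edge]
    (4,4)@(9, 9): e=[5,0,1] → X  [on edge]
    (5,4)@(11, 9): e=[-23,12,17] → .
    (4,5)@(9, 11): e=[31,-12,-13] → .
    (5,5)@(11, 11): e=[3,0,3] → X  [on edge]
    (6,5)@(13, 11): e=[-25,12,19] → .
    (5,6)@(11, 13): e=[29,-12,-11] → .
    (6,6)@(13, 13): e=[1,0,5] → X  [on edge]
  covered (3 px):
    . . . . . . .
    . . . . . . .
    . . . . . . .
    . . . . . . .
    . . . . X . .
    . . . . . X .
    . . . . . . X

Z-buffer (winner per pixel, '.' = empty):
  . . . . . . .
  . . . . . . .
  . . . . . . .
  . . . . . . .
  . . . . 1 0 .
  . . . . 0 0 0
  . . . . . . 1

Final: -1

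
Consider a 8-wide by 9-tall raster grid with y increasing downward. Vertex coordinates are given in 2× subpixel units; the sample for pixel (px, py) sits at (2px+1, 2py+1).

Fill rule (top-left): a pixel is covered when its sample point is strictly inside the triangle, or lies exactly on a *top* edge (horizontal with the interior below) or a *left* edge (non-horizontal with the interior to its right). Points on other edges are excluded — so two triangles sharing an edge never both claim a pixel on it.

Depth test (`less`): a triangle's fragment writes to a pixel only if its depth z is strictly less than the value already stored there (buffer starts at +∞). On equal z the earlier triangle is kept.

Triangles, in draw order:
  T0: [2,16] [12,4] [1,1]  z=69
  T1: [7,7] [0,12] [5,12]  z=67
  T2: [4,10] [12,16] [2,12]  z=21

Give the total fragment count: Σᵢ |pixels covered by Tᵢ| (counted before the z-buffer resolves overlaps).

T0:
  2·area = 162  (B↔C swapped to make it positive)
  edge (2, 16)→(1, 1): d=(-1,-15) top-left  bias=+0
  edge (1, 1)→(12, 4): d=(11,3) right/bottom  bias=-1
  edge (12, 4)→(2, 16): d=(-10,12) right/bottom  bias=-1
    (0,0)@(1, 1): e=[0,0,162] → .  [on edge]
    (1,1)@(3, 3): e=[28,16,118] → X
    (2,1)@(5, 3): e=[58,10,94] → X
    (3,1)@(7, 3): e=[88,4,70] → X
    (4,1)@(9, 3): e=[118,-2,46] → .
    (1,2)@(3, 5): e=[26,38,98] → X
    (4,2)@(9, 5): e=[116,20,26] → X
    (5,2)@(11, 5): e=[146,14,2] → X
    (6,2)@(13, 5): e=[176,8,-22] → .
    (1,3)@(3, 7): e=[24,60,78] → X
    (5,3)@(11, 7): e=[144,36,-18] → .
    (1,4)@(3, 9): e=[22,82,58] → X
  covered (18 px):
    . . . . . . . .
    . X X X . . . .
    . X X X X X . .
    . X X X X . . .
    . X X X . . . .
    . X X . . . . .
    . X . . . . . .
    . . . . . . . .
    . . . . . . . .
T1:
  2·area = 25  (B↔C swapped to make it positive)
  edge (7, 7)→(5, 12): d=(-2,5) right/bottom  bias=-1
  edge (5, 12)→(0, 12): d=(-5,0) right/bottom  bias=-1
  edge (0, 12)→(7, 7): d=(7,-5) top-left  bias=+0
    (3,3)@(7, 7): e=[0,25,0] → .  [on edge]
    (2,4)@(5, 9): e=[6,15,4] → X
    (3,4)@(7, 9): e=[-4,15,14] → .
    (1,5)@(3, 11): e=[12,5,8] → X
    (3,5)@(7, 11): e=[-8,5,28] → .
    (1,6)@(3, 13): e=[8,-5,22] → .
    (2,6)@(5, 13): e=[-2,-5,32] → .
    (1,8)@(3, 17): e=[0,-25,50] → .  [on edge]
  covered (3 px):
    . . . . . . . .
    . . . . . . . .
    . . . . . . . .
    . . . . . . . .
    . . X . . . . .
    . X X . . . . .
    . . . . . . . .
    . . . . . . . .
    . . . . . . . .
T2:
  2·area = 28
  edge (4, 10)→(12, 16): d=(8,6) right/bottom  bias=-1
  edge (12, 16)→(2, 12): d=(-10,-4) top-left  bias=+0
  edge (2, 12)→(4, 10): d=(2,-2) top-left  bias=+0
    (6,0)@(13, 1): e=[-126,154,0] → .  [on edge]
    (5,1)@(11, 3): e=[-98,126,0] → .  [on edge]
    (4,2)@(9, 5): e=[-70,98,0] → .  [on edge]
    (3,3)@(7, 7): e=[-42,70,0] → .  [on edge]
    (2,4)@(5, 9): e=[-14,42,0] → .  [on edge]
    (1,5)@(3, 11): e=[14,14,0] → X  [on edge]
    (2,5)@(5, 11): e=[2,22,4] → X
    (3,5)@(7, 11): e=[-10,30,8] → .
    (0,6)@(1, 13): e=[42,-14,0] → .  [on edge]
    (1,6)@(3, 13): e=[30,-6,4] → .
    (2,6)@(5, 13): e=[18,2,8] → X
    (3,6)@(7, 13): e=[6,10,12] → X
  covered (4 px):
    . . . . . . . .
    . . . . . . . .
    . . . . . . . .
    . . . . . . . .
    . . . . . . . .
    . X X . . . . .
    . . X X . . . .
    . . . . . . . .
    . . . . . . . .

Final: 25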